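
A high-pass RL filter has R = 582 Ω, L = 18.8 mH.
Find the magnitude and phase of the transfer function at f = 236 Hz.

Step 1 — Angular frequency: ω = 2π·236 = 1483 rad/s.
Step 2 — Transfer function: H(jω) = jωL/(R + jωL).
Step 3 — Numerator jωL = j·27.88; denominator R + jωL = 582 + j27.88.
Step 4 — H = 0.002289 + j0.04779.
Step 5 — Magnitude: |H| = 0.04784 (-26.4 dB); phase: φ = 87.3°.

|H| = 0.04784 (-26.4 dB), φ = 87.3°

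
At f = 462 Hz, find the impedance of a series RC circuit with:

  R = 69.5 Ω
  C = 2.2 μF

Step 1 — Angular frequency: ω = 2π·f = 2π·462 = 2903 rad/s.
Step 2 — Component impedances:
  R: Z = R = 69.5 Ω
  C: Z = 1/(jωC) = -j/(ω·C) = 0 - j156.6 Ω
Step 3 — Series combination: Z_total = R + C = 69.5 - j156.6 Ω = 171.3∠-66.1° Ω.

Z = 69.5 - j156.6 Ω = 171.3∠-66.1° Ω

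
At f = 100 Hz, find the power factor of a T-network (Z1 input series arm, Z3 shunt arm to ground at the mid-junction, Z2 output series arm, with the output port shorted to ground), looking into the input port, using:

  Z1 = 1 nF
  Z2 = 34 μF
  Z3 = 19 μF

Step 1 — Angular frequency: ω = 2π·f = 2π·100 = 628.3 rad/s.
Step 2 — Component impedances:
  Z1: Z = 1/(jωC) = -j/(ω·C) = 0 - j1.592e+06 Ω
  Z2: Z = 1/(jωC) = -j/(ω·C) = 0 - j46.81 Ω
  Z3: Z = 1/(jωC) = -j/(ω·C) = 0 - j83.77 Ω
Step 3 — With the output port shorted to ground, the output series arm Z2 runs from the junction to ground; the shunt arm Z3 also runs from the junction to ground. They appear in parallel: Z3 || Z2 = 0 - j30.03 Ω.
Step 4 — Series with input arm Z1: Z_in = Z1 + (Z3 || Z2) = 0 - j1.592e+06 Ω = 1.592e+06∠-90.0° Ω.
Step 5 — Power factor: PF = cos(φ) = Re(Z)/|Z| = 0/1.592e+06 = 0.
Step 6 — Type: Im(Z) = -1.592e+06 ⇒ leading (phase φ = -90.0°).

PF = 0 (leading, φ = -90.0°)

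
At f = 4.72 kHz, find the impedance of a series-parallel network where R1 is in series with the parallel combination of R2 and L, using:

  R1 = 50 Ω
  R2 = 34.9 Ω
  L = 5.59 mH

Step 1 — Angular frequency: ω = 2π·f = 2π·4720 = 2.966e+04 rad/s.
Step 2 — Component impedances:
  R1: Z = R = 50 Ω
  R2: Z = R = 34.9 Ω
  L: Z = jωL = j·2.966e+04·0.00559 = 0 + j165.8 Ω
Step 3 — Parallel branch: R2 || L = 1/(1/R2 + 1/L) = 33.42 + j7.035 Ω.
Step 4 — Series with R1: Z_total = R1 + (R2 || L) = 83.42 + j7.035 Ω = 83.72∠4.8° Ω.

Z = 83.42 + j7.035 Ω = 83.72∠4.8° Ω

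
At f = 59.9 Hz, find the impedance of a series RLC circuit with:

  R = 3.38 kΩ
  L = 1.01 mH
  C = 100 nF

Step 1 — Angular frequency: ω = 2π·f = 2π·59.9 = 376.4 rad/s.
Step 2 — Component impedances:
  R: Z = R = 3380 Ω
  L: Z = jωL = j·376.4·0.00101 = 0 + j0.3801 Ω
  C: Z = 1/(jωC) = -j/(ω·C) = 0 - j2.657e+04 Ω
Step 3 — Series combination: Z_total = R + L + C = 3380 - j2.657e+04 Ω = 2.678e+04∠-82.8° Ω.

Z = 3380 - j2.657e+04 Ω = 2.678e+04∠-82.8° Ω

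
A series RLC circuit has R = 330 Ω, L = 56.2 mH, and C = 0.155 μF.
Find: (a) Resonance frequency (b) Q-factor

Step 1 — Resonance condition Im(Z)=0 gives ω₀ = 1/√(LC).
Step 2 — ω₀ = 1/√(0.0562·1.55e-07) = 1.071e+04 rad/s.
Step 3 — f₀ = ω₀/(2π) = 1705 Hz.
Step 4 — Series Q: Q = ω₀L/R = 1.071e+04·0.0562/330 = 1.825.

(a) f₀ = 1705 Hz  (b) Q = 1.825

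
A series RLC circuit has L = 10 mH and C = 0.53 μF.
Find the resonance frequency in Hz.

Step 1 — Resonance condition Im(Z)=0 gives ω₀ = 1/√(LC).
Step 2 — ω₀ = 1/√(0.01·5.3e-07) = 1.374e+04 rad/s.
Step 3 — f₀ = ω₀/(2π) = 2186 Hz.

f₀ = 2186 Hz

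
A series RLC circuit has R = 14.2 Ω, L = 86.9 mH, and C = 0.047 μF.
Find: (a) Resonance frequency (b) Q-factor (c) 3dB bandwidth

Step 1 — Resonance: ω₀ = 1/√(LC) = 1/√(0.0869·4.7e-08) = 1.565e+04 rad/s.
Step 2 — f₀ = ω₀/(2π) = 2490 Hz.
Step 3 — Series Q: Q = ω₀L/R = 1.565e+04·0.0869/14.2 = 95.76.
Step 4 — Bandwidth: Δω = ω₀/Q = 163.4 rad/s; BW = Δω/(2π) = 26.01 Hz.

(a) f₀ = 2490 Hz  (b) Q = 95.76  (c) BW = 26.01 Hz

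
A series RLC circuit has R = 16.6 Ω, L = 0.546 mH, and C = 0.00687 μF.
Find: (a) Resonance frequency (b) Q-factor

Step 1 — Resonance condition Im(Z)=0 gives ω₀ = 1/√(LC).
Step 2 — ω₀ = 1/√(0.000546·6.87e-09) = 5.163e+05 rad/s.
Step 3 — f₀ = ω₀/(2π) = 8.218e+04 Hz.
Step 4 — Series Q: Q = ω₀L/R = 5.163e+05·0.000546/16.6 = 16.98.

(a) f₀ = 8.218e+04 Hz  (b) Q = 16.98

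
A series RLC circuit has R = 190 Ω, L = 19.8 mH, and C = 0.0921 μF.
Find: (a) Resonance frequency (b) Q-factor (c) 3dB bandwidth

Step 1 — Resonance condition Im(Z)=0 gives ω₀ = 1/√(LC).
Step 2 — ω₀ = 1/√(0.0198·9.21e-08) = 2.342e+04 rad/s.
Step 3 — f₀ = ω₀/(2π) = 3727 Hz.
Step 4 — Series Q: Q = ω₀L/R = 2.342e+04·0.0198/190 = 2.44.
Step 5 — 3dB bandwidth: Δω = ω₀/Q = 9596 rad/s; BW = Δω/(2π) = 1527 Hz.

(a) f₀ = 3727 Hz  (b) Q = 2.44  (c) BW = 1527 Hz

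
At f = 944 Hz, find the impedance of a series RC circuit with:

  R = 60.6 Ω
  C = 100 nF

Step 1 — Angular frequency: ω = 2π·f = 2π·944 = 5931 rad/s.
Step 2 — Component impedances:
  R: Z = R = 60.6 Ω
  C: Z = 1/(jωC) = -j/(ω·C) = 0 - j1686 Ω
Step 3 — Series combination: Z_total = R + C = 60.6 - j1686 Ω = 1687∠-87.9° Ω.

Z = 60.6 - j1686 Ω = 1687∠-87.9° Ω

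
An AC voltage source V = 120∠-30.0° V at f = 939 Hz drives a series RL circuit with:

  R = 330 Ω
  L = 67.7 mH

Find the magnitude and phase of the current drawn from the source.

Step 1 — Angular frequency: ω = 2π·f = 2π·939 = 5900 rad/s.
Step 2 — Component impedances:
  R: Z = R = 330 Ω
  L: Z = jωL = j·5900·0.0677 = 0 + j399.4 Ω
Step 3 — Series combination: Z_total = R + L = 330 + j399.4 Ω = 518.1∠50.4° Ω.
Step 4 — Source phasor: V = 120∠-30.0° V = 103.9 - j60 V.
Step 5 — Ohm's law: I = V / Z_total = (103.9 - j60) / (330 + j399.4) = 0.03848 - j0.2284 A.
Step 6 — Convert to polar: |I| = 0.2316 A, ∠I = -80.4°.

I = 0.2316∠-80.4° A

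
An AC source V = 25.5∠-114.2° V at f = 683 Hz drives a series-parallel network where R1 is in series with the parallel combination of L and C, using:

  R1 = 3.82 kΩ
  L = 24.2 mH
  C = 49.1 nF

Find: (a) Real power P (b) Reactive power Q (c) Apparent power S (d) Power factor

Step 1 — Angular frequency: ω = 2π·f = 2π·683 = 4291 rad/s.
Step 2 — Component impedances:
  R1: Z = R = 3820 Ω
  L: Z = jωL = j·4291·0.0242 = 0 + j103.9 Ω
  C: Z = 1/(jωC) = -j/(ω·C) = 0 - j4746 Ω
Step 3 — Parallel branch: L || C = 1/(1/L + 1/C) = 0 + j106.2 Ω.
Step 4 — Series with R1: Z_total = R1 + (L || C) = 3820 + j106.2 Ω = 3821∠1.6° Ω.
Step 5 — Source phasor: V = 25.5∠-114.2° V = -10.45 - j23.26 V.
Step 6 — Current: I = V / Z = -0.002903 - j0.006008 A = 0.006673∠-115.8° A.
Step 7 — Complex power: S = V·I* = 0.1701 + j0.004728 VA.
Step 8 — Real power: P = Re(S) = 0.1701 W.
Step 9 — Reactive power: Q = Im(S) = 0.004728 VAR.
Step 10 — Apparent power: |S| = 0.1702 VA.
Step 11 — Power factor: PF = P/|S| = 0.9996 (lagging).

(a) P = 0.1701 W  (b) Q = 0.004728 VAR  (c) S = 0.1702 VA  (d) PF = 0.9996 (lagging)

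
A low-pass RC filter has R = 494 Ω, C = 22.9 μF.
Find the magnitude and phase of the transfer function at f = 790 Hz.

Step 1 — Angular frequency: ω = 2π·790 = 4964 rad/s.
Step 2 — Transfer function: H(jω) = 1/(1 + jωRC).
Step 3 — Denominator: 1 + jωRC = 1 + j·4964·494·2.29e-05 = 1 + j56.15.
Step 4 — H = 0.000317 - j0.0178.
Step 5 — Magnitude: |H| = 0.01781 (-35.0 dB); phase: φ = -89.0°.

|H| = 0.01781 (-35.0 dB), φ = -89.0°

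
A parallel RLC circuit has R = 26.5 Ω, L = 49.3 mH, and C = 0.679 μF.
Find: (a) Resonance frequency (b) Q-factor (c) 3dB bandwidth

Step 1 — Resonance: ω₀ = 1/√(LC) = 1/√(0.0493·6.79e-07) = 5466 rad/s.
Step 2 — f₀ = ω₀/(2π) = 869.9 Hz.
Step 3 — Parallel Q: Q = R/(ω₀L) = 26.5/(5466·0.0493) = 0.09835.
Step 4 — Bandwidth: Δω = ω₀/Q = 5.558e+04 rad/s; BW = Δω/(2π) = 8845 Hz.

(a) f₀ = 869.9 Hz  (b) Q = 0.09835  (c) BW = 8845 Hz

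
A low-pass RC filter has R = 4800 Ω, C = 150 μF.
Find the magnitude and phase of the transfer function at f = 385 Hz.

Step 1 — Angular frequency: ω = 2π·385 = 2419 rad/s.
Step 2 — Transfer function: H(jω) = 1/(1 + jωRC).
Step 3 — Denominator: 1 + jωRC = 1 + j·2419·4800·0.00015 = 1 + j1742.
Step 4 — H = 3.297e-07 - j0.0005742.
Step 5 — Magnitude: |H| = 0.0005742 (-64.8 dB); phase: φ = -90.0°.

|H| = 0.0005742 (-64.8 dB), φ = -90.0°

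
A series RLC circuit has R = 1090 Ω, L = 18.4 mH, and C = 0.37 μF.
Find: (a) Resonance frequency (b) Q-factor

Step 1 — Resonance condition Im(Z)=0 gives ω₀ = 1/√(LC).
Step 2 — ω₀ = 1/√(0.0184·3.7e-07) = 1.212e+04 rad/s.
Step 3 — f₀ = ω₀/(2π) = 1929 Hz.
Step 4 — Series Q: Q = ω₀L/R = 1.212e+04·0.0184/1090 = 0.2046.

(a) f₀ = 1929 Hz  (b) Q = 0.2046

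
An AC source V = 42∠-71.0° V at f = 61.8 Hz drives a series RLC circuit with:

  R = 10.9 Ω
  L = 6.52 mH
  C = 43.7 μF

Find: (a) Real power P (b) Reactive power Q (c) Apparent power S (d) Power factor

Step 1 — Angular frequency: ω = 2π·f = 2π·61.8 = 388.3 rad/s.
Step 2 — Component impedances:
  R: Z = R = 10.9 Ω
  L: Z = jωL = j·388.3·0.00652 = 0 + j2.532 Ω
  C: Z = 1/(jωC) = -j/(ω·C) = 0 - j58.93 Ω
Step 3 — Series combination: Z_total = R + L + C = 10.9 - j56.4 Ω = 57.44∠-79.1° Ω.
Step 4 — Source phasor: V = 42∠-71.0° V = 13.67 - j39.71 V.
Step 5 — Current: I = V / Z = 0.7239 + j0.1025 A = 0.7311∠8.1° A.
Step 6 — Complex power: S = V·I* = 5.827 - j30.15 VA.
Step 7 — Real power: P = Re(S) = 5.827 W.
Step 8 — Reactive power: Q = Im(S) = -30.15 VAR.
Step 9 — Apparent power: |S| = 30.71 VA.
Step 10 — Power factor: PF = P/|S| = 0.1898 (leading).

(a) P = 5.827 W  (b) Q = -30.15 VAR  (c) S = 30.71 VA  (d) PF = 0.1898 (leading)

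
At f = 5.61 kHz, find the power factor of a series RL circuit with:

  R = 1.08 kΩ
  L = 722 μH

Step 1 — Angular frequency: ω = 2π·f = 2π·5610 = 3.525e+04 rad/s.
Step 2 — Component impedances:
  R: Z = R = 1080 Ω
  L: Z = jωL = j·3.525e+04·0.000722 = 0 + j25.45 Ω
Step 3 — Series combination: Z_total = R + L = 1080 + j25.45 Ω = 1080∠1.3° Ω.
Step 4 — Power factor: PF = cos(φ) = Re(Z)/|Z| = 1080/1080.3 = 0.9997.
Step 5 — Type: Im(Z) = 25.45 ⇒ lagging (phase φ = 1.3°).

PF = 0.9997 (lagging, φ = 1.3°)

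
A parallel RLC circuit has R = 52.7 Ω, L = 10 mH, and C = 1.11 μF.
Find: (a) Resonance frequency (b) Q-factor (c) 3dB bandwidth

Step 1 — Resonance: ω₀ = 1/√(LC) = 1/√(0.01·1.11e-06) = 9492 rad/s.
Step 2 — f₀ = ω₀/(2π) = 1511 Hz.
Step 3 — Parallel Q: Q = R/(ω₀L) = 52.7/(9492·0.01) = 0.5552.
Step 4 — Bandwidth: Δω = ω₀/Q = 1.709e+04 rad/s; BW = Δω/(2π) = 2721 Hz.

(a) f₀ = 1511 Hz  (b) Q = 0.5552  (c) BW = 2721 Hz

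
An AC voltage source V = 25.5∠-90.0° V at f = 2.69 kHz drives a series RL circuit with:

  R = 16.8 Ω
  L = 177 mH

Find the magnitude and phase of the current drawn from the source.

Step 1 — Angular frequency: ω = 2π·f = 2π·2690 = 1.69e+04 rad/s.
Step 2 — Component impedances:
  R: Z = R = 16.8 Ω
  L: Z = jωL = j·1.69e+04·0.177 = 0 + j2992 Ω
Step 3 — Series combination: Z_total = R + L = 16.8 + j2992 Ω = 2992∠89.7° Ω.
Step 4 — Source phasor: V = 25.5∠-90.0° V = 0 - j25.5 V.
Step 5 — Ohm's law: I = V / Z_total = (0 - j25.5) / (16.8 + j2992) = -0.008524 - j4.787e-05 A.
Step 6 — Convert to polar: |I| = 0.008524 A, ∠I = -179.7°.

I = 0.008524∠-179.7° A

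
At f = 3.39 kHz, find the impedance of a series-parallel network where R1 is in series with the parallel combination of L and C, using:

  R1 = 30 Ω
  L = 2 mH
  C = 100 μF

Step 1 — Angular frequency: ω = 2π·f = 2π·3390 = 2.13e+04 rad/s.
Step 2 — Component impedances:
  R1: Z = R = 30 Ω
  L: Z = jωL = j·2.13e+04·0.002 = 0 + j42.6 Ω
  C: Z = 1/(jωC) = -j/(ω·C) = 0 - j0.4695 Ω
Step 3 — Parallel branch: L || C = 1/(1/L + 1/C) = 0 - j0.4747 Ω.
Step 4 — Series with R1: Z_total = R1 + (L || C) = 30 - j0.4747 Ω = 30∠-0.9° Ω.

Z = 30 - j0.4747 Ω = 30∠-0.9° Ω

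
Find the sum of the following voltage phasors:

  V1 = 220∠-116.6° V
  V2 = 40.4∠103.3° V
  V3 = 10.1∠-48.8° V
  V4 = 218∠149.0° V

Step 1 — Convert each phasor to rectangular form:
  V1 = 220·(cos(-116.6°) + j·sin(-116.6°)) = -98.51 - j196.7 V
  V2 = 40.4·(cos(103.3°) + j·sin(103.3°)) = -9.294 + j39.32 V
  V3 = 10.1·(cos(-48.8°) + j·sin(-48.8°)) = 6.653 - j7.599 V
  V4 = 218·(cos(149.0°) + j·sin(149.0°)) = -186.9 + j112.3 V
Step 2 — Sum components: V_total = -288 - j52.72 V.
Step 3 — Convert to polar: |V_total| = 292.8 V, ∠V_total = -169.6°.

V_total = 292.8∠-169.6° V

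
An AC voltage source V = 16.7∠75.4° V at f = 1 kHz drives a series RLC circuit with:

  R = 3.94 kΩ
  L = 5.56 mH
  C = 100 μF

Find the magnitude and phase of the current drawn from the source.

Step 1 — Angular frequency: ω = 2π·f = 2π·1000 = 6283 rad/s.
Step 2 — Component impedances:
  R: Z = R = 3940 Ω
  L: Z = jωL = j·6283·0.00556 = 0 + j34.93 Ω
  C: Z = 1/(jωC) = -j/(ω·C) = 0 - j1.592 Ω
Step 3 — Series combination: Z_total = R + L + C = 3940 + j33.34 Ω = 3940∠0.5° Ω.
Step 4 — Source phasor: V = 16.7∠75.4° V = 4.21 + j16.16 V.
Step 5 — Ohm's law: I = V / Z_total = (4.21 + j16.16) / (3940 + j33.34) = 0.001103 + j0.004092 A.
Step 6 — Convert to polar: |I| = 0.004238 A, ∠I = 74.9°.

I = 0.004238∠74.9° A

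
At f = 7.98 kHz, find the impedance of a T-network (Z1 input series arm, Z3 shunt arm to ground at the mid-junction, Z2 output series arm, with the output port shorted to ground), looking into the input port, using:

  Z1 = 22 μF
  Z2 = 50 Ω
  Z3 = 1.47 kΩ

Step 1 — Angular frequency: ω = 2π·f = 2π·7980 = 5.014e+04 rad/s.
Step 2 — Component impedances:
  Z1: Z = 1/(jωC) = -j/(ω·C) = 0 - j0.9066 Ω
  Z2: Z = R = 50 Ω
  Z3: Z = R = 1470 Ω
Step 3 — With the output port shorted to ground, the output series arm Z2 runs from the junction to ground; the shunt arm Z3 also runs from the junction to ground. They appear in parallel: Z3 || Z2 = 48.36 Ω.
Step 4 — Series with input arm Z1: Z_in = Z1 + (Z3 || Z2) = 48.36 - j0.9066 Ω = 48.36∠-1.1° Ω.

Z = 48.36 - j0.9066 Ω = 48.36∠-1.1° Ω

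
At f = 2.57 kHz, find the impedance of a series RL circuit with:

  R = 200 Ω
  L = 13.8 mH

Step 1 — Angular frequency: ω = 2π·f = 2π·2570 = 1.615e+04 rad/s.
Step 2 — Component impedances:
  R: Z = R = 200 Ω
  L: Z = jωL = j·1.615e+04·0.0138 = 0 + j222.8 Ω
Step 3 — Series combination: Z_total = R + L = 200 + j222.8 Ω = 299.4∠48.1° Ω.

Z = 200 + j222.8 Ω = 299.4∠48.1° Ω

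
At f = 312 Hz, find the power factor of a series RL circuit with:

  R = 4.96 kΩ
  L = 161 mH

Step 1 — Angular frequency: ω = 2π·f = 2π·312 = 1960 rad/s.
Step 2 — Component impedances:
  R: Z = R = 4960 Ω
  L: Z = jωL = j·1960·0.161 = 0 + j315.6 Ω
Step 3 — Series combination: Z_total = R + L = 4960 + j315.6 Ω = 4970∠3.6° Ω.
Step 4 — Power factor: PF = cos(φ) = Re(Z)/|Z| = 4960/4970 = 0.998.
Step 5 — Type: Im(Z) = 315.6 ⇒ lagging (phase φ = 3.6°).

PF = 0.998 (lagging, φ = 3.6°)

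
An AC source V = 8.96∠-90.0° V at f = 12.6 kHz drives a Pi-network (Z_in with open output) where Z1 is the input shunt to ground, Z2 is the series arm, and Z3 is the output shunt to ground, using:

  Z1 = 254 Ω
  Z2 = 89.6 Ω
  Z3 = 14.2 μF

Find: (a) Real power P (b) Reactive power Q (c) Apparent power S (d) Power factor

Step 1 — Angular frequency: ω = 2π·f = 2π·1.26e+04 = 7.917e+04 rad/s.
Step 2 — Component impedances:
  Z1: Z = R = 254 Ω
  Z2: Z = R = 89.6 Ω
  Z3: Z = 1/(jωC) = -j/(ω·C) = 0 - j0.8895 Ω
Step 3 — With open output, the series arm Z2 and the output shunt Z3 appear in series to ground: Z2 + Z3 = 89.6 - j0.8895 Ω.
Step 4 — Parallel with input shunt Z1: Z_in = Z1 || (Z2 + Z3) = 66.24 - j0.4861 Ω = 66.24∠-0.4° Ω.
Step 5 — Source phasor: V = 8.96∠-90.0° V = 0 - j8.96 V.
Step 6 — Current: I = V / Z = 0.0009927 - j0.1353 A = 0.1353∠-89.6° A.
Step 7 — Complex power: S = V·I* = 1.212 - j0.008894 VA.
Step 8 — Real power: P = Re(S) = 1.212 W.
Step 9 — Reactive power: Q = Im(S) = -0.008894 VAR.
Step 10 — Apparent power: |S| = 1.212 VA.
Step 11 — Power factor: PF = P/|S| = 1 (leading).

(a) P = 1.212 W  (b) Q = -0.008894 VAR  (c) S = 1.212 VA  (d) PF = 1 (leading)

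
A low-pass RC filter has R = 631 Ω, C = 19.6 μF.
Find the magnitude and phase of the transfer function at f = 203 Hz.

Step 1 — Angular frequency: ω = 2π·203 = 1275 rad/s.
Step 2 — Transfer function: H(jω) = 1/(1 + jωRC).
Step 3 — Denominator: 1 + jωRC = 1 + j·1275·631·1.96e-05 = 1 + j15.77.
Step 4 — H = 0.004003 - j0.06314.
Step 5 — Magnitude: |H| = 0.06327 (-24.0 dB); phase: φ = -86.4°.

|H| = 0.06327 (-24.0 dB), φ = -86.4°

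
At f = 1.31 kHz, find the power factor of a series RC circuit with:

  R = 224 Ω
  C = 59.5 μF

Step 1 — Angular frequency: ω = 2π·f = 2π·1310 = 8231 rad/s.
Step 2 — Component impedances:
  R: Z = R = 224 Ω
  C: Z = 1/(jωC) = -j/(ω·C) = 0 - j2.042 Ω
Step 3 — Series combination: Z_total = R + C = 224 - j2.042 Ω = 224∠-0.5° Ω.
Step 4 — Power factor: PF = cos(φ) = Re(Z)/|Z| = 224/224 = 1.
Step 5 — Type: Im(Z) = -2.042 ⇒ leading (phase φ = -0.5°).

PF = 1 (leading, φ = -0.5°)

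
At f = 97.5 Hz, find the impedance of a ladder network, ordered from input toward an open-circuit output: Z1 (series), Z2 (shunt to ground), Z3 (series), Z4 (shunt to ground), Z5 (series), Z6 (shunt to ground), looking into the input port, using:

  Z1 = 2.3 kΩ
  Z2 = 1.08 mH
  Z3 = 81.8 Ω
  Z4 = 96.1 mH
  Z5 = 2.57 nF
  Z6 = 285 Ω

Step 1 — Angular frequency: ω = 2π·f = 2π·97.5 = 612.6 rad/s.
Step 2 — Component impedances:
  Z1: Z = R = 2300 Ω
  Z2: Z = jωL = j·612.6·0.00108 = 0 + j0.6616 Ω
  Z3: Z = R = 81.8 Ω
  Z4: Z = jωL = j·612.6·0.0961 = 0 + j58.87 Ω
  Z5: Z = 1/(jωC) = -j/(ω·C) = 0 - j6.352e+05 Ω
  Z6: Z = R = 285 Ω
Step 3 — Ladder network (open output): work backward from the far end, alternating series and parallel combinations. Z_in = 2300 + j0.6591 Ω = 2300∠0.0° Ω.

Z = 2300 + j0.6591 Ω = 2300∠0.0° Ω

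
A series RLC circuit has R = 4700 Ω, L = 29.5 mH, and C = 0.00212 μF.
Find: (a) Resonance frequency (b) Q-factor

Step 1 — Resonance condition Im(Z)=0 gives ω₀ = 1/√(LC).
Step 2 — ω₀ = 1/√(0.0295·2.12e-09) = 1.265e+05 rad/s.
Step 3 — f₀ = ω₀/(2π) = 2.013e+04 Hz.
Step 4 — Series Q: Q = ω₀L/R = 1.265e+05·0.0295/4700 = 0.7937.

(a) f₀ = 2.013e+04 Hz  (b) Q = 0.7937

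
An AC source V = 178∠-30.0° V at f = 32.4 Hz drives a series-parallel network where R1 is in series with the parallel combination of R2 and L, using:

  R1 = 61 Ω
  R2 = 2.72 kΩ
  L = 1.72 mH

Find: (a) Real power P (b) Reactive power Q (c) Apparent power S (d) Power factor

Step 1 — Angular frequency: ω = 2π·f = 2π·32.4 = 203.6 rad/s.
Step 2 — Component impedances:
  R1: Z = R = 61 Ω
  R2: Z = R = 2720 Ω
  L: Z = jωL = j·203.6·0.00172 = 0 + j0.3501 Ω
Step 3 — Parallel branch: R2 || L = 1/(1/R2 + 1/L) = 4.508e-05 + j0.3501 Ω.
Step 4 — Series with R1: Z_total = R1 + (R2 || L) = 61 + j0.3501 Ω = 61∠0.3° Ω.
Step 5 — Source phasor: V = 178∠-30.0° V = 154.2 - j89 V.
Step 6 — Current: I = V / Z = 2.519 - j1.473 A = 2.918∠-30.3° A.
Step 7 — Complex power: S = V·I* = 519.4 + j2.981 VA.
Step 8 — Real power: P = Re(S) = 519.4 W.
Step 9 — Reactive power: Q = Im(S) = 2.981 VAR.
Step 10 — Apparent power: |S| = 519.4 VA.
Step 11 — Power factor: PF = P/|S| = 1 (lagging).

(a) P = 519.4 W  (b) Q = 2.981 VAR  (c) S = 519.4 VA  (d) PF = 1 (lagging)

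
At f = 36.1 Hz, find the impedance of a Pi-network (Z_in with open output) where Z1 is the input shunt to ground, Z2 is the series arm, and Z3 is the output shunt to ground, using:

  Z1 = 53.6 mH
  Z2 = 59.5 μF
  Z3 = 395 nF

Step 1 — Angular frequency: ω = 2π·f = 2π·36.1 = 226.8 rad/s.
Step 2 — Component impedances:
  Z1: Z = jωL = j·226.8·0.0536 = 0 + j12.16 Ω
  Z2: Z = 1/(jωC) = -j/(ω·C) = 0 - j74.1 Ω
  Z3: Z = 1/(jωC) = -j/(ω·C) = 0 - j1.116e+04 Ω
Step 3 — With open output, the series arm Z2 and the output shunt Z3 appear in series to ground: Z2 + Z3 = 0 - j1.124e+04 Ω.
Step 4 — Parallel with input shunt Z1: Z_in = Z1 || (Z2 + Z3) = 0 + j12.17 Ω = 12.17∠90.0° Ω.

Z = 0 + j12.17 Ω = 12.17∠90.0° Ω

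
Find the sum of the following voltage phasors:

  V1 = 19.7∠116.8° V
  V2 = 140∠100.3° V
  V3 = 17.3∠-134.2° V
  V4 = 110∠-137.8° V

Step 1 — Convert each phasor to rectangular form:
  V1 = 19.7·(cos(116.8°) + j·sin(116.8°)) = -8.882 + j17.58 V
  V2 = 140·(cos(100.3°) + j·sin(100.3°)) = -25.03 + j137.7 V
  V3 = 17.3·(cos(-134.2°) + j·sin(-134.2°)) = -12.06 - j12.4 V
  V4 = 110·(cos(-137.8°) + j·sin(-137.8°)) = -81.49 - j73.89 V
Step 2 — Sum components: V_total = -127.5 + j69.04 V.
Step 3 — Convert to polar: |V_total| = 145 V, ∠V_total = 151.6°.

V_total = 145∠151.6° V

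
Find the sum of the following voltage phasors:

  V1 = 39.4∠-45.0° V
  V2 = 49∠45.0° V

Step 1 — Convert each phasor to rectangular form:
  V1 = 39.4·(cos(-45.0°) + j·sin(-45.0°)) = 27.86 - j27.86 V
  V2 = 49·(cos(45.0°) + j·sin(45.0°)) = 34.65 + j34.65 V
Step 2 — Sum components: V_total = 62.51 + j6.788 V.
Step 3 — Convert to polar: |V_total| = 62.88 V, ∠V_total = 6.2°.

V_total = 62.88∠6.2° V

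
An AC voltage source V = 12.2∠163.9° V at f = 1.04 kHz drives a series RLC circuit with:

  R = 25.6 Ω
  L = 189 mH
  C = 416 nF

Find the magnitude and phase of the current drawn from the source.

Step 1 — Angular frequency: ω = 2π·f = 2π·1040 = 6535 rad/s.
Step 2 — Component impedances:
  R: Z = R = 25.6 Ω
  L: Z = jωL = j·6535·0.189 = 0 + j1235 Ω
  C: Z = 1/(jωC) = -j/(ω·C) = 0 - j367.9 Ω
Step 3 — Series combination: Z_total = R + L + C = 25.6 + j867.2 Ω = 867.5∠88.3° Ω.
Step 4 — Source phasor: V = 12.2∠163.9° V = -11.72 + j3.383 V.
Step 5 — Ohm's law: I = V / Z_total = (-11.72 + j3.383) / (25.6 + j867.2) = 0.003499 + j0.01362 A.
Step 6 — Convert to polar: |I| = 0.01406 A, ∠I = 75.6°.

I = 0.01406∠75.6° A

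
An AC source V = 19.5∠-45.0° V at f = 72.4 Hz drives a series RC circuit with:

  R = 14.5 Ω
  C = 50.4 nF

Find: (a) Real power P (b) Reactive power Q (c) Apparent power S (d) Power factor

Step 1 — Angular frequency: ω = 2π·f = 2π·72.4 = 454.9 rad/s.
Step 2 — Component impedances:
  R: Z = R = 14.5 Ω
  C: Z = 1/(jωC) = -j/(ω·C) = 0 - j4.362e+04 Ω
Step 3 — Series combination: Z_total = R + C = 14.5 - j4.362e+04 Ω = 4.362e+04∠-90.0° Ω.
Step 4 — Source phasor: V = 19.5∠-45.0° V = 13.79 - j13.79 V.
Step 5 — Current: I = V / Z = 0.0003162 + j0.000316 A = 0.0004471∠45.0° A.
Step 6 — Complex power: S = V·I* = 2.898e-06 - j0.008718 VA.
Step 7 — Real power: P = Re(S) = 2.898e-06 W.
Step 8 — Reactive power: Q = Im(S) = -0.008718 VAR.
Step 9 — Apparent power: |S| = 0.008718 VA.
Step 10 — Power factor: PF = P/|S| = 0.0003324 (leading).

(a) P = 2.898e-06 W  (b) Q = -0.008718 VAR  (c) S = 0.008718 VA  (d) PF = 0.0003324 (leading)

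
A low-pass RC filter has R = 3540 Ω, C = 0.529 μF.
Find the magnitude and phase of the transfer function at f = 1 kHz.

Step 1 — Angular frequency: ω = 2π·1000 = 6283 rad/s.
Step 2 — Transfer function: H(jω) = 1/(1 + jωRC).
Step 3 — Denominator: 1 + jωRC = 1 + j·6283·3540·5.29e-07 = 1 + j11.77.
Step 4 — H = 0.007171 - j0.08438.
Step 5 — Magnitude: |H| = 0.08468 (-21.4 dB); phase: φ = -85.1°.

|H| = 0.08468 (-21.4 dB), φ = -85.1°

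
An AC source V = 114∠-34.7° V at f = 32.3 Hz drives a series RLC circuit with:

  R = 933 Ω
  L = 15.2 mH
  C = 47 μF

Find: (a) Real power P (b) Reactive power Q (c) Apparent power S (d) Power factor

Step 1 — Angular frequency: ω = 2π·f = 2π·32.3 = 202.9 rad/s.
Step 2 — Component impedances:
  R: Z = R = 933 Ω
  L: Z = jωL = j·202.9·0.0152 = 0 + j3.085 Ω
  C: Z = 1/(jωC) = -j/(ω·C) = 0 - j104.8 Ω
Step 3 — Series combination: Z_total = R + L + C = 933 - j101.8 Ω = 938.5∠-6.2° Ω.
Step 4 — Source phasor: V = 114∠-34.7° V = 93.72 - j64.9 V.
Step 5 — Current: I = V / Z = 0.1068 - j0.05791 A = 0.1215∠-28.5° A.
Step 6 — Complex power: S = V·I* = 13.77 - j1.501 VA.
Step 7 — Real power: P = Re(S) = 13.77 W.
Step 8 — Reactive power: Q = Im(S) = -1.501 VAR.
Step 9 — Apparent power: |S| = 13.85 VA.
Step 10 — Power factor: PF = P/|S| = 0.9941 (leading).

(a) P = 13.77 W  (b) Q = -1.501 VAR  (c) S = 13.85 VA  (d) PF = 0.9941 (leading)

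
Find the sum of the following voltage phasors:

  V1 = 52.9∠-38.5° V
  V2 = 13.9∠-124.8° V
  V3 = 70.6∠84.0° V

Step 1 — Convert each phasor to rectangular form:
  V1 = 52.9·(cos(-38.5°) + j·sin(-38.5°)) = 41.4 - j32.93 V
  V2 = 13.9·(cos(-124.8°) + j·sin(-124.8°)) = -7.933 - j11.41 V
  V3 = 70.6·(cos(84.0°) + j·sin(84.0°)) = 7.38 + j70.21 V
Step 2 — Sum components: V_total = 40.85 + j25.87 V.
Step 3 — Convert to polar: |V_total| = 48.35 V, ∠V_total = 32.3°.

V_total = 48.35∠32.3° V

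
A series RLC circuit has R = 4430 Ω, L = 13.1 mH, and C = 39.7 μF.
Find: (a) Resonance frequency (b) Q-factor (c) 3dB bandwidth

Step 1 — Resonance condition Im(Z)=0 gives ω₀ = 1/√(LC).
Step 2 — ω₀ = 1/√(0.0131·3.97e-05) = 1387 rad/s.
Step 3 — f₀ = ω₀/(2π) = 220.7 Hz.
Step 4 — Series Q: Q = ω₀L/R = 1387·0.0131/4430 = 0.0041.
Step 5 — 3dB bandwidth: Δω = ω₀/Q = 3.382e+05 rad/s; BW = Δω/(2π) = 5.382e+04 Hz.

(a) f₀ = 220.7 Hz  (b) Q = 0.0041  (c) BW = 5.382e+04 Hz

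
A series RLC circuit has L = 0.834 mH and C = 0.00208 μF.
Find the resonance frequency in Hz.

Step 1 — Resonance condition Im(Z)=0 gives ω₀ = 1/√(LC).
Step 2 — ω₀ = 1/√(0.000834·2.08e-09) = 7.593e+05 rad/s.
Step 3 — f₀ = ω₀/(2π) = 1.208e+05 Hz.

f₀ = 1.208e+05 Hz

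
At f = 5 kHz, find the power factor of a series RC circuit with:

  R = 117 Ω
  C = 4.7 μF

Step 1 — Angular frequency: ω = 2π·f = 2π·5000 = 3.142e+04 rad/s.
Step 2 — Component impedances:
  R: Z = R = 117 Ω
  C: Z = 1/(jωC) = -j/(ω·C) = 0 - j6.773 Ω
Step 3 — Series combination: Z_total = R + C = 117 - j6.773 Ω = 117.2∠-3.3° Ω.
Step 4 — Power factor: PF = cos(φ) = Re(Z)/|Z| = 117/117.2 = 0.9983.
Step 5 — Type: Im(Z) = -6.773 ⇒ leading (phase φ = -3.3°).

PF = 0.9983 (leading, φ = -3.3°)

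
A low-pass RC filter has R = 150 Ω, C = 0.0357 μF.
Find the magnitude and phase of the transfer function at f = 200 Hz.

Step 1 — Angular frequency: ω = 2π·200 = 1257 rad/s.
Step 2 — Transfer function: H(jω) = 1/(1 + jωRC).
Step 3 — Denominator: 1 + jωRC = 1 + j·1257·150·3.57e-08 = 1 + j0.006729.
Step 4 — H = 1 - j0.006729.
Step 5 — Magnitude: |H| = 1 (-0.0 dB); phase: φ = -0.4°.

|H| = 1 (-0.0 dB), φ = -0.4°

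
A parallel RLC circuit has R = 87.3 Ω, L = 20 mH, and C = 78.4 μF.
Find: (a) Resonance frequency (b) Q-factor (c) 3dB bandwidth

Step 1 — Resonance: ω₀ = 1/√(LC) = 1/√(0.02·7.84e-05) = 798.6 rad/s.
Step 2 — f₀ = ω₀/(2π) = 127.1 Hz.
Step 3 — Parallel Q: Q = R/(ω₀L) = 87.3/(798.6·0.02) = 5.466.
Step 4 — Bandwidth: Δω = ω₀/Q = 146.1 rad/s; BW = Δω/(2π) = 23.25 Hz.

(a) f₀ = 127.1 Hz  (b) Q = 5.466  (c) BW = 23.25 Hz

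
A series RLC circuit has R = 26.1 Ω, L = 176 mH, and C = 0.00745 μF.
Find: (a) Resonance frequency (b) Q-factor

Step 1 — Resonance condition Im(Z)=0 gives ω₀ = 1/√(LC).
Step 2 — ω₀ = 1/√(0.176·7.45e-09) = 2.762e+04 rad/s.
Step 3 — f₀ = ω₀/(2π) = 4395 Hz.
Step 4 — Series Q: Q = ω₀L/R = 2.762e+04·0.176/26.1 = 186.2.

(a) f₀ = 4395 Hz  (b) Q = 186.2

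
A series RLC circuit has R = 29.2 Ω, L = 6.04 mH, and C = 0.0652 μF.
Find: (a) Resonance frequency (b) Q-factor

Step 1 — Resonance condition Im(Z)=0 gives ω₀ = 1/√(LC).
Step 2 — ω₀ = 1/√(0.00604·6.52e-08) = 5.039e+04 rad/s.
Step 3 — f₀ = ω₀/(2π) = 8020 Hz.
Step 4 — Series Q: Q = ω₀L/R = 5.039e+04·0.00604/29.2 = 10.42.

(a) f₀ = 8020 Hz  (b) Q = 10.42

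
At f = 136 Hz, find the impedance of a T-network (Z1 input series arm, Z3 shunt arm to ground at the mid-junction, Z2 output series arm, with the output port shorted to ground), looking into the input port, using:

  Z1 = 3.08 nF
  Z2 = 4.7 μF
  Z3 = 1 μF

Step 1 — Angular frequency: ω = 2π·f = 2π·136 = 854.5 rad/s.
Step 2 — Component impedances:
  Z1: Z = 1/(jωC) = -j/(ω·C) = 0 - j3.8e+05 Ω
  Z2: Z = 1/(jωC) = -j/(ω·C) = 0 - j249 Ω
  Z3: Z = 1/(jωC) = -j/(ω·C) = 0 - j1170 Ω
Step 3 — With the output port shorted to ground, the output series arm Z2 runs from the junction to ground; the shunt arm Z3 also runs from the junction to ground. They appear in parallel: Z3 || Z2 = 0 - j205.3 Ω.
Step 4 — Series with input arm Z1: Z_in = Z1 + (Z3 || Z2) = 0 - j3.802e+05 Ω = 3.802e+05∠-90.0° Ω.

Z = 0 - j3.802e+05 Ω = 3.802e+05∠-90.0° Ω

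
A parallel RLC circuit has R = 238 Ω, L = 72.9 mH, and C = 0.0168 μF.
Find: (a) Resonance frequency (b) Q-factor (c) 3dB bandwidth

Step 1 — Resonance: ω₀ = 1/√(LC) = 1/√(0.0729·1.68e-08) = 2.857e+04 rad/s.
Step 2 — f₀ = ω₀/(2π) = 4548 Hz.
Step 3 — Parallel Q: Q = R/(ω₀L) = 238/(2.857e+04·0.0729) = 0.1143.
Step 4 — Bandwidth: Δω = ω₀/Q = 2.501e+05 rad/s; BW = Δω/(2π) = 3.98e+04 Hz.

(a) f₀ = 4548 Hz  (b) Q = 0.1143  (c) BW = 3.98e+04 Hz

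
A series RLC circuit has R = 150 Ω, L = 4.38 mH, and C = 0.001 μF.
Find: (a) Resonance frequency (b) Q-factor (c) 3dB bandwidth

Step 1 — Resonance: ω₀ = 1/√(LC) = 1/√(0.00438·1e-09) = 4.778e+05 rad/s.
Step 2 — f₀ = ω₀/(2π) = 7.605e+04 Hz.
Step 3 — Series Q: Q = ω₀L/R = 4.778e+05·0.00438/150 = 13.95.
Step 4 — Bandwidth: Δω = ω₀/Q = 3.425e+04 rad/s; BW = Δω/(2π) = 5451 Hz.

(a) f₀ = 7.605e+04 Hz  (b) Q = 13.95  (c) BW = 5451 Hz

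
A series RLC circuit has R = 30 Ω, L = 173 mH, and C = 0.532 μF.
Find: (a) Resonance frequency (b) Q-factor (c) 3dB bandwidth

Step 1 — Resonance: ω₀ = 1/√(LC) = 1/√(0.173·5.32e-07) = 3296 rad/s.
Step 2 — f₀ = ω₀/(2π) = 524.6 Hz.
Step 3 — Series Q: Q = ω₀L/R = 3296·0.173/30 = 19.01.
Step 4 — Bandwidth: Δω = ω₀/Q = 173.4 rad/s; BW = Δω/(2π) = 27.6 Hz.

(a) f₀ = 524.6 Hz  (b) Q = 19.01  (c) BW = 27.6 Hz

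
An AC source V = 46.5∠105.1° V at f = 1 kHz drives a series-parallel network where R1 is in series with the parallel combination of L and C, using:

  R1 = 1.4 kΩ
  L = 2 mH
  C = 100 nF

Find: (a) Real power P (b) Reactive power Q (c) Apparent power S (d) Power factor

Step 1 — Angular frequency: ω = 2π·f = 2π·1000 = 6283 rad/s.
Step 2 — Component impedances:
  R1: Z = R = 1400 Ω
  L: Z = jωL = j·6283·0.002 = 0 + j12.57 Ω
  C: Z = 1/(jωC) = -j/(ω·C) = 0 - j1592 Ω
Step 3 — Parallel branch: L || C = 1/(1/L + 1/C) = 0 + j12.67 Ω.
Step 4 — Series with R1: Z_total = R1 + (L || C) = 1400 + j12.67 Ω = 1400∠0.5° Ω.
Step 5 — Source phasor: V = 46.5∠105.1° V = -12.11 + j44.89 V.
Step 6 — Current: I = V / Z = -0.008362 + j0.03214 A = 0.03321∠104.6° A.
Step 7 — Complex power: S = V·I* = 1.544 + j0.01397 VA.
Step 8 — Real power: P = Re(S) = 1.544 W.
Step 9 — Reactive power: Q = Im(S) = 0.01397 VAR.
Step 10 — Apparent power: |S| = 1.544 VA.
Step 11 — Power factor: PF = P/|S| = 1 (lagging).

(a) P = 1.544 W  (b) Q = 0.01397 VAR  (c) S = 1.544 VA  (d) PF = 1 (lagging)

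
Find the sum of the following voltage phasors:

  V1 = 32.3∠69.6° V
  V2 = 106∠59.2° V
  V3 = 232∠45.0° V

Step 1 — Convert each phasor to rectangular form:
  V1 = 32.3·(cos(69.6°) + j·sin(69.6°)) = 11.26 + j30.27 V
  V2 = 106·(cos(59.2°) + j·sin(59.2°)) = 54.28 + j91.05 V
  V3 = 232·(cos(45.0°) + j·sin(45.0°)) = 164 + j164 V
Step 2 — Sum components: V_total = 229.6 + j285.4 V.
Step 3 — Convert to polar: |V_total| = 366.3 V, ∠V_total = 51.2°.

V_total = 366.3∠51.2° V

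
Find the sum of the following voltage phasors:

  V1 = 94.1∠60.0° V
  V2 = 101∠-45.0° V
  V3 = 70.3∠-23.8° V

Step 1 — Convert each phasor to rectangular form:
  V1 = 94.1·(cos(60.0°) + j·sin(60.0°)) = 47.05 + j81.49 V
  V2 = 101·(cos(-45.0°) + j·sin(-45.0°)) = 71.42 - j71.42 V
  V3 = 70.3·(cos(-23.8°) + j·sin(-23.8°)) = 64.32 - j28.37 V
Step 2 — Sum components: V_total = 182.8 - j18.29 V.
Step 3 — Convert to polar: |V_total| = 183.7 V, ∠V_total = -5.7°.

V_total = 183.7∠-5.7° V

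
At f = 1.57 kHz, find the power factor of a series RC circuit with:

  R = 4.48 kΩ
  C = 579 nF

Step 1 — Angular frequency: ω = 2π·f = 2π·1570 = 9865 rad/s.
Step 2 — Component impedances:
  R: Z = R = 4480 Ω
  C: Z = 1/(jωC) = -j/(ω·C) = 0 - j175.1 Ω
Step 3 — Series combination: Z_total = R + C = 4480 - j175.1 Ω = 4483∠-2.2° Ω.
Step 4 — Power factor: PF = cos(φ) = Re(Z)/|Z| = 4480/4483.4 = 0.9992.
Step 5 — Type: Im(Z) = -175.1 ⇒ leading (phase φ = -2.2°).

PF = 0.9992 (leading, φ = -2.2°)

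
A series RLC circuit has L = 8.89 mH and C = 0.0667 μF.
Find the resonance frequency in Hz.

Step 1 — Resonance condition Im(Z)=0 gives ω₀ = 1/√(LC).
Step 2 — ω₀ = 1/√(0.00889·6.67e-08) = 4.107e+04 rad/s.
Step 3 — f₀ = ω₀/(2π) = 6536 Hz.

f₀ = 6536 Hz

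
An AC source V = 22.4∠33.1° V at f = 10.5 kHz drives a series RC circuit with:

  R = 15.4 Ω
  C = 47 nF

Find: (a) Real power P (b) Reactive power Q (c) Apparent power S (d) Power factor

Step 1 — Angular frequency: ω = 2π·f = 2π·1.05e+04 = 6.597e+04 rad/s.
Step 2 — Component impedances:
  R: Z = R = 15.4 Ω
  C: Z = 1/(jωC) = -j/(ω·C) = 0 - j322.5 Ω
Step 3 — Series combination: Z_total = R + C = 15.4 - j322.5 Ω = 322.9∠-87.3° Ω.
Step 4 — Source phasor: V = 22.4∠33.1° V = 18.76 + j12.23 V.
Step 5 — Current: I = V / Z = -0.03507 + j0.05986 A = 0.06938∠120.4° A.
Step 6 — Complex power: S = V·I* = 0.07412 - j1.552 VA.
Step 7 — Real power: P = Re(S) = 0.07412 W.
Step 8 — Reactive power: Q = Im(S) = -1.552 VAR.
Step 9 — Apparent power: |S| = 1.554 VA.
Step 10 — Power factor: PF = P/|S| = 0.0477 (leading).

(a) P = 0.07412 W  (b) Q = -1.552 VAR  (c) S = 1.554 VA  (d) PF = 0.0477 (leading)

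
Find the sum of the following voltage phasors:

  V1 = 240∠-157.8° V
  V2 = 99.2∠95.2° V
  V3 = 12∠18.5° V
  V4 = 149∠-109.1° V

Step 1 — Convert each phasor to rectangular form:
  V1 = 240·(cos(-157.8°) + j·sin(-157.8°)) = -222.2 - j90.68 V
  V2 = 99.2·(cos(95.2°) + j·sin(95.2°)) = -8.991 + j98.79 V
  V3 = 12·(cos(18.5°) + j·sin(18.5°)) = 11.38 + j3.808 V
  V4 = 149·(cos(-109.1°) + j·sin(-109.1°)) = -48.76 - j140.8 V
Step 2 — Sum components: V_total = -268.6 - j128.9 V.
Step 3 — Convert to polar: |V_total| = 297.9 V, ∠V_total = -154.4°.

V_total = 297.9∠-154.4° V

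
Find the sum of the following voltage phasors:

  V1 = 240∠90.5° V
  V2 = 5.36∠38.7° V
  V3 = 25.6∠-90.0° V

Step 1 — Convert each phasor to rectangular form:
  V1 = 240·(cos(90.5°) + j·sin(90.5°)) = -2.094 + j240 V
  V2 = 5.36·(cos(38.7°) + j·sin(38.7°)) = 4.183 + j3.351 V
  V3 = 25.6·(cos(-90.0°) + j·sin(-90.0°)) = 0 - j25.6 V
Step 2 — Sum components: V_total = 2.089 + j217.7 V.
Step 3 — Convert to polar: |V_total| = 217.8 V, ∠V_total = 89.5°.

V_total = 217.8∠89.5° V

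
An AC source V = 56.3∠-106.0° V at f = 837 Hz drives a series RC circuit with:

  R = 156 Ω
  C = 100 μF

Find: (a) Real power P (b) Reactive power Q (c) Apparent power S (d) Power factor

Step 1 — Angular frequency: ω = 2π·f = 2π·837 = 5259 rad/s.
Step 2 — Component impedances:
  R: Z = R = 156 Ω
  C: Z = 1/(jωC) = -j/(ω·C) = 0 - j1.901 Ω
Step 3 — Series combination: Z_total = R + C = 156 - j1.901 Ω = 156∠-0.7° Ω.
Step 4 — Source phasor: V = 56.3∠-106.0° V = -15.52 - j54.12 V.
Step 5 — Current: I = V / Z = -0.09523 - j0.3481 A = 0.3609∠-105.3° A.
Step 6 — Complex power: S = V·I* = 20.32 - j0.2476 VA.
Step 7 — Real power: P = Re(S) = 20.32 W.
Step 8 — Reactive power: Q = Im(S) = -0.2476 VAR.
Step 9 — Apparent power: |S| = 20.32 VA.
Step 10 — Power factor: PF = P/|S| = 0.9999 (leading).

(a) P = 20.32 W  (b) Q = -0.2476 VAR  (c) S = 20.32 VA  (d) PF = 0.9999 (leading)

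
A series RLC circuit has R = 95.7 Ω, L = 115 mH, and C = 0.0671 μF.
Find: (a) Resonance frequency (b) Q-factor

Step 1 — Resonance condition Im(Z)=0 gives ω₀ = 1/√(LC).
Step 2 — ω₀ = 1/√(0.115·6.71e-08) = 1.138e+04 rad/s.
Step 3 — f₀ = ω₀/(2π) = 1812 Hz.
Step 4 — Series Q: Q = ω₀L/R = 1.138e+04·0.115/95.7 = 13.68.

(a) f₀ = 1812 Hz  (b) Q = 13.68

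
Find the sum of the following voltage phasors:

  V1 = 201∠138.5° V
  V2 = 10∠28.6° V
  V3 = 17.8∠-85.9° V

Step 1 — Convert each phasor to rectangular form:
  V1 = 201·(cos(138.5°) + j·sin(138.5°)) = -150.5 + j133.2 V
  V2 = 10·(cos(28.6°) + j·sin(28.6°)) = 8.78 + j4.787 V
  V3 = 17.8·(cos(-85.9°) + j·sin(-85.9°)) = 1.273 - j17.75 V
Step 2 — Sum components: V_total = -140.5 + j120.2 V.
Step 3 — Convert to polar: |V_total| = 184.9 V, ∠V_total = 139.4°.

V_total = 184.9∠139.4° V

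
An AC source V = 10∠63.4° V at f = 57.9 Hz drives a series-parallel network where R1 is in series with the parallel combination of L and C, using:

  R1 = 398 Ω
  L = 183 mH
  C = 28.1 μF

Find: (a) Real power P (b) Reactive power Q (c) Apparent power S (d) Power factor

Step 1 — Angular frequency: ω = 2π·f = 2π·57.9 = 363.8 rad/s.
Step 2 — Component impedances:
  R1: Z = R = 398 Ω
  L: Z = jωL = j·363.8·0.183 = 0 + j66.57 Ω
  C: Z = 1/(jωC) = -j/(ω·C) = 0 - j97.82 Ω
Step 3 — Parallel branch: L || C = 1/(1/L + 1/C) = 0 + j208.4 Ω.
Step 4 — Series with R1: Z_total = R1 + (L || C) = 398 + j208.4 Ω = 449.3∠27.6° Ω.
Step 5 — Source phasor: V = 10∠63.4° V = 4.478 + j8.942 V.
Step 6 — Current: I = V / Z = 0.01806 + j0.01301 A = 0.02226∠35.8° A.
Step 7 — Complex power: S = V·I* = 0.1972 + j0.1033 VA.
Step 8 — Real power: P = Re(S) = 0.1972 W.
Step 9 — Reactive power: Q = Im(S) = 0.1033 VAR.
Step 10 — Apparent power: |S| = 0.2226 VA.
Step 11 — Power factor: PF = P/|S| = 0.8859 (lagging).

(a) P = 0.1972 W  (b) Q = 0.1033 VAR  (c) S = 0.2226 VA  (d) PF = 0.8859 (lagging)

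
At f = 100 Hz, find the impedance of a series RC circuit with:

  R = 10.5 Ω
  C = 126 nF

Step 1 — Angular frequency: ω = 2π·f = 2π·100 = 628.3 rad/s.
Step 2 — Component impedances:
  R: Z = R = 10.5 Ω
  C: Z = 1/(jωC) = -j/(ω·C) = 0 - j1.263e+04 Ω
Step 3 — Series combination: Z_total = R + C = 10.5 - j1.263e+04 Ω = 1.263e+04∠-90.0° Ω.

Z = 10.5 - j1.263e+04 Ω = 1.263e+04∠-90.0° Ω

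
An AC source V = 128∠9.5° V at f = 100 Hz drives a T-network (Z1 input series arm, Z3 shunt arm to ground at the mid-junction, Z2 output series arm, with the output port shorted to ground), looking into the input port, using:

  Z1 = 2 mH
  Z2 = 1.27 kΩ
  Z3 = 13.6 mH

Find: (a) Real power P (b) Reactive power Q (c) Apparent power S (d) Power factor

Step 1 — Angular frequency: ω = 2π·f = 2π·100 = 628.3 rad/s.
Step 2 — Component impedances:
  Z1: Z = jωL = j·628.3·0.002 = 0 + j1.257 Ω
  Z2: Z = R = 1270 Ω
  Z3: Z = jωL = j·628.3·0.0136 = 0 + j8.545 Ω
Step 3 — With the output port shorted to ground, the output series arm Z2 runs from the junction to ground; the shunt arm Z3 also runs from the junction to ground. They appear in parallel: Z3 || Z2 = 0.05749 + j8.545 Ω.
Step 4 — Series with input arm Z1: Z_in = Z1 + (Z3 || Z2) = 0.05749 + j9.801 Ω = 9.802∠89.7° Ω.
Step 5 — Source phasor: V = 128∠9.5° V = 126.2 + j21.13 V.
Step 6 — Current: I = V / Z = 2.231 - j12.87 A = 13.06∠-80.2° A.
Step 7 — Complex power: S = V·I* = 9.805 + j1672 VA.
Step 8 — Real power: P = Re(S) = 9.805 W.
Step 9 — Reactive power: Q = Im(S) = 1672 VAR.
Step 10 — Apparent power: |S| = 1672 VA.
Step 11 — Power factor: PF = P/|S| = 0.005866 (lagging).

(a) P = 9.805 W  (b) Q = 1672 VAR  (c) S = 1672 VA  (d) PF = 0.005866 (lagging)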